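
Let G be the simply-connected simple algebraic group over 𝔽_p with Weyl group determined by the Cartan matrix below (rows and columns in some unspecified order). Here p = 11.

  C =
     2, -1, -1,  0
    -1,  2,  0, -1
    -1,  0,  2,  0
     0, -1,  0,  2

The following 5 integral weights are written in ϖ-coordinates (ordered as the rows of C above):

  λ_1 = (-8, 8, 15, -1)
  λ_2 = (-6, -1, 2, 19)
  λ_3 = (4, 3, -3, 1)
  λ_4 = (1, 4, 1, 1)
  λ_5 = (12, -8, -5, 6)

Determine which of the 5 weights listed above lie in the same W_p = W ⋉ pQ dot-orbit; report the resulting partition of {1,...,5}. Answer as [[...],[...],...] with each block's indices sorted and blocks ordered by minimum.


C ↔ A_4 under row/col permutation; |W(A_4)| = 120.

Each λ_j+ρ reduced to Ā_11; 4-tuples below use C's row order:

  λ_1+ρ ↦ (2, 5, 2, 2) · λ_2+ρ ↦ (3, 4, 2, 2) · λ_3+ρ ↦ (3, 4, 2, 2) · λ_4+ρ ↦ (2, 5, 2, 2) · λ_5+ρ ↦ (2, 5, 2, 2)

Grouping the 5 weights by Ā_11-representative: 2 linkage classes.

[[1, 4, 5], [2, 3]]


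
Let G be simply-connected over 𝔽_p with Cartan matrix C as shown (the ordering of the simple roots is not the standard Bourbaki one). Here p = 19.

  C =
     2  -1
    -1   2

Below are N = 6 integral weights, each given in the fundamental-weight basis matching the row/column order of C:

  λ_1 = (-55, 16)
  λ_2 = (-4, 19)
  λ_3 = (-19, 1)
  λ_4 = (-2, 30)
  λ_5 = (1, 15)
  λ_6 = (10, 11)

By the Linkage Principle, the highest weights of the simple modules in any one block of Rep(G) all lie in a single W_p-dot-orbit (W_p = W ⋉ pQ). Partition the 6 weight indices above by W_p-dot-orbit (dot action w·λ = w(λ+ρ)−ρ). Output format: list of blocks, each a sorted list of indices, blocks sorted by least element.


Cartan matrix: type A_2 (|W|=6); un-permuting the 2 rows.

λ_j+ρ reflected into Ā_19 (⟨·,θ^∨⟩≤19); 2-tuples as given:

    λ_1+ρ ↦ (2, 16)
    λ_2+ρ ↦ (2, 16)
    λ_3+ρ ↦ (2, 16)
    λ_4+ρ ↦ (11, 7)
    λ_5+ρ ↦ (2, 16)
    λ_6+ρ ↦ (7, 8)

3 distinct reps among the 6 weights ⇒ 3 W_19-linkage classes:

[[1, 2, 3, 5], [4], [6]]


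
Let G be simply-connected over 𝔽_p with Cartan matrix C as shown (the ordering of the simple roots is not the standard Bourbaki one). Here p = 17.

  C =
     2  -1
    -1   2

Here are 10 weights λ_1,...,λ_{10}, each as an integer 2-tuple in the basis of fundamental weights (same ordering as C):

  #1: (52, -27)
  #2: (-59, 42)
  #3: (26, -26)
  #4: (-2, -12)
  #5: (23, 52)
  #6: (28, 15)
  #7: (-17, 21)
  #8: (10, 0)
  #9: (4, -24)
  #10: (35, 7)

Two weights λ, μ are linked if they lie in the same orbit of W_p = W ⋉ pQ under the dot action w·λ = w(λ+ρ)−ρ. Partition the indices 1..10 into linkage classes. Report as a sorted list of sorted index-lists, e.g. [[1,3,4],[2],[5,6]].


A_2 Cartan matrix, 2 simple roots permuted; ρ=(1,1).

Folding the 10 weights λ_j+ρ into Ā_17 (reps in the given 2-coord order):

    λ_1+ρ ↦ (8, 7)
    λ_2+ρ ↦ (8, 7)
    λ_3+ρ ↦ (8, 7)
    λ_4+ρ ↦ (11, 1)
    λ_5+ρ ↦ (8, 7)
    λ_6+ρ ↦ (11, 1)
    λ_7+ρ ↦ (11, 1)
    λ_8+ρ ↦ (11, 1)
    λ_9+ρ ↦ (11, 1)
    λ_10+ρ ↦ (8, 7)

2 distinct reps among the 10 weights ⇒ 2 W_17-linkage classes:

[[1, 2, 3, 5, 10], [4, 6, 7, 8, 9]]


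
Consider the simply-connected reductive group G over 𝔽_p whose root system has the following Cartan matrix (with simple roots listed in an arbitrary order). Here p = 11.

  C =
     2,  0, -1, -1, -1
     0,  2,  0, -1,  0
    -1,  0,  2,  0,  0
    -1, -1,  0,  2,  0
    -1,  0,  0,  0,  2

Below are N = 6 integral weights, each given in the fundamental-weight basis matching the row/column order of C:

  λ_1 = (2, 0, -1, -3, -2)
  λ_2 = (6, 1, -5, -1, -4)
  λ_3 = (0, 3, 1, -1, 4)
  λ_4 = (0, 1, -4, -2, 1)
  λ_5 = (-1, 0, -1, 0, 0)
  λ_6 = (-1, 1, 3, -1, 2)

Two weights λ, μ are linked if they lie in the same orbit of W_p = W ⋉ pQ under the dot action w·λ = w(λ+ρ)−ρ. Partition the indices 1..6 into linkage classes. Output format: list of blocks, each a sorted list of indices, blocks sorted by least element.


Type D_5, rank 5, |W|=1920; reorder rows/cols to standard.

λ_j+ρ reflected into Ā_11 (⟨·,θ^∨⟩≤11); 5-tuples as given:

  [1] (0, 1, 0, 1, 1) · [2] (0, 2, 4, 0, 3) · [3] (1, 2, 1, 1, 4) · [4] (0, 1, 0, 1, 1) · [5] (0, 1, 0, 1, 1) · [6] (0, 2, 4, 0, 3)

Partition of {1..6} into 3 W_11-dot-orbits:

[[1, 4, 5], [2, 6], [3]]


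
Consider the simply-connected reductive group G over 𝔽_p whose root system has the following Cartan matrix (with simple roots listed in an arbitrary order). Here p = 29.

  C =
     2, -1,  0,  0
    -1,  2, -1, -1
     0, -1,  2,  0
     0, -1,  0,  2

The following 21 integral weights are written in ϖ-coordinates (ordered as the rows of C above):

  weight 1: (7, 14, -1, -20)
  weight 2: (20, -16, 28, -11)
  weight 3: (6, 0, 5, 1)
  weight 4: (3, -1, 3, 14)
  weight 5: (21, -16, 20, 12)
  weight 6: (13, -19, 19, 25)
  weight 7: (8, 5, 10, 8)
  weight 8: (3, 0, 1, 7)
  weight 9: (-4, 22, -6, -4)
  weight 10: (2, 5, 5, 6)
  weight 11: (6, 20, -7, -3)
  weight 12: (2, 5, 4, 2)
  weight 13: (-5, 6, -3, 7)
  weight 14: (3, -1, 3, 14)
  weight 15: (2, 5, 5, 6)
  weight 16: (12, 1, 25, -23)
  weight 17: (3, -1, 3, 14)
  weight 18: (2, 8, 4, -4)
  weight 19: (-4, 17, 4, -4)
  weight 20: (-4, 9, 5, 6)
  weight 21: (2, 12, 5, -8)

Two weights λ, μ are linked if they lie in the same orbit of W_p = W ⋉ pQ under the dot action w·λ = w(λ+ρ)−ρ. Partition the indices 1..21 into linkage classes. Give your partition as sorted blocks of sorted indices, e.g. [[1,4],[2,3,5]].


C ↔ D_4 under row/col permutation; |W(D_4)| = 192.

Ā_29 reps of the 21 weights (D_4, coords as presented):

  1: (4, 0, 4, 15);  2: (4, 0, 4, 15);  3: (7, 1, 6, 2);  4: (4, 0, 4, 15);  5: (7, 1, 6, 2);  6: (4, 1, 2, 8);  7: (3, 6, 5, 3);  8: (4, 1, 2, 8);  9: (3, 6, 5, 3);  10: (3, 6, 6, 7);  11: (7, 1, 6, 2);  12: (3, 6, 5, 3);  13: (4, 1, 2, 8);  14: (4, 0, 4, 15);  15: (3, 6, 6, 7);  16: (7, 1, 6, 2);  17: (4, 0, 4, 15);  18: (3, 6, 5, 3);  19: (3, 6, 5, 3);  20: (3, 6, 6, 7);  21: (3, 6, 6, 7)

Partition of {1..21} into 5 W_29-dot-orbits:

[[1, 2, 4, 14, 17], [3, 5, 11, 16], [6, 8, 13], [7, 9, 12, 18, 19], [10, 15, 20, 21]]


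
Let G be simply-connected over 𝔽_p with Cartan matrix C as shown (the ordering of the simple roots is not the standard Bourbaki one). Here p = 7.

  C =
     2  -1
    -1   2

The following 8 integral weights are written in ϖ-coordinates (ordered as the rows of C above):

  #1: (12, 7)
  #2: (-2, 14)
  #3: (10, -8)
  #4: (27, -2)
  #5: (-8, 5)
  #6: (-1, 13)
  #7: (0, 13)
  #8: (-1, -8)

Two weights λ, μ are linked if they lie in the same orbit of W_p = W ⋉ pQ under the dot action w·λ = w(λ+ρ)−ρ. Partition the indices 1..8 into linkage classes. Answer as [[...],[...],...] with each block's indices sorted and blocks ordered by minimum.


Cartan matrix: type A_2 (|W|=6); un-permuting the 2 rows.

Ā_7 reps of the 8 weights (A_2, coords as presented):

  λ_1+ρ ↦ (6, 1);  λ_2+ρ ↦ (6, 1);  λ_3+ρ ↦ (0, 3);  λ_4+ρ ↦ (6, 1);  λ_5+ρ ↦ (6, 1);  λ_6+ρ ↦ (7, 0);  λ_7+ρ ↦ (6, 1);  λ_8+ρ ↦ (7, 0)

The 8 indices split into 3 linkage classes (same alcove rep ⇔ same W_7-dot-orbit):

[[1, 2, 4, 5, 7], [3], [6, 8]]


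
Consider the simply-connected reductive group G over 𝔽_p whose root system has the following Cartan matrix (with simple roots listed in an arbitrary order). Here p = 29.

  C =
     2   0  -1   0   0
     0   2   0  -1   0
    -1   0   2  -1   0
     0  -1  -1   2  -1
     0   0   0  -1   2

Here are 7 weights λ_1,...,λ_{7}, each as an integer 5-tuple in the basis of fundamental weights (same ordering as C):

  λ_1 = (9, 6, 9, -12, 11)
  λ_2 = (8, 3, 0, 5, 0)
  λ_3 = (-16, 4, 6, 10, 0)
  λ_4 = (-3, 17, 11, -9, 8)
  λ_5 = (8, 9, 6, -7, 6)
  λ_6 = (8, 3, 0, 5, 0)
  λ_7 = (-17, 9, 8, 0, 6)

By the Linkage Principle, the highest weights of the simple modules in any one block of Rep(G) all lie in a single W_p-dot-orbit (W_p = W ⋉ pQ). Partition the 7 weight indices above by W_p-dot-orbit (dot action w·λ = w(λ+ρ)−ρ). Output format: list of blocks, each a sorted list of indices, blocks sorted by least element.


D_5 Cartan matrix, 5 simple roots permuted; ρ=(1,1,1,1,1).

Folding the 7 weights λ_j+ρ into Ā_29 (reps in the given 5-coord order):

  1: (9, 4, 1, 6, 1);  2: (9, 4, 1, 6, 1);  3: (7, 5, 2, 3, 1);  4: (0, 10, 2, 6, 1);  5: (9, 4, 1, 6, 1);  6: (9, 4, 1, 6, 1);  7: (9, 4, 1, 6, 1)

3 distinct reps among the 7 weights ⇒ 3 W_29-linkage classes:

[[1, 2, 5, 6, 7], [3], [4]]


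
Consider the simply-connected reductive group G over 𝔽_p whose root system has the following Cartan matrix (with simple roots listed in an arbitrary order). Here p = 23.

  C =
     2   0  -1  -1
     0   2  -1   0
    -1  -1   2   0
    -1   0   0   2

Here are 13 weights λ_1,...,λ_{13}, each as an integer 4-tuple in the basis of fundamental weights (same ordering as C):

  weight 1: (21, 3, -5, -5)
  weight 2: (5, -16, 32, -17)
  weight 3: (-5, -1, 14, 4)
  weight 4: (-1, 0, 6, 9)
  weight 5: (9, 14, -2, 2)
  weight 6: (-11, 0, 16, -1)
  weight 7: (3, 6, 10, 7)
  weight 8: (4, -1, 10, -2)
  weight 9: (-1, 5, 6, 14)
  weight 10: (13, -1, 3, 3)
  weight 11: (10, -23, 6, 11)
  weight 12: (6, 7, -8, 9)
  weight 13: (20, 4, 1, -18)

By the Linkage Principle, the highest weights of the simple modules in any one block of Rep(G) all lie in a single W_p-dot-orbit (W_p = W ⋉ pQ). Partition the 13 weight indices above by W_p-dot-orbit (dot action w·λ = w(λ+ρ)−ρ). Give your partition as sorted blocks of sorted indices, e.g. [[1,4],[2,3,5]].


A_4 Cartan matrix, 4 simple roots permuted; ρ=(1,1,1,1).

Alcove-folded reps (p=23, 13 weights, presented ϖ-order):

    λ_1 → (14, 0, 4, 4)
    λ_2 → (0, 1, 7, 10)
    λ_3 → (4, 0, 11, 1)
    λ_4 → (0, 1, 7, 10)
    λ_5 → (8, 10, 1, 1)
    λ_6 → (0, 1, 7, 10)
    λ_7 → (4, 0, 11, 1)
    λ_8 → (4, 0, 11, 1)
    λ_9 → (0, 1, 7, 10)
    λ_10 → (14, 0, 4, 4)
    λ_11 → (4, 0, 11, 1)
    λ_12 → (0, 1, 7, 10)
    λ_13 → (4, 0, 2, 12)

Partition of {1..13} into 5 W_23-dot-orbits:

[[1, 10], [2, 4, 6, 9, 12], [3, 7, 8, 11], [5], [13]]


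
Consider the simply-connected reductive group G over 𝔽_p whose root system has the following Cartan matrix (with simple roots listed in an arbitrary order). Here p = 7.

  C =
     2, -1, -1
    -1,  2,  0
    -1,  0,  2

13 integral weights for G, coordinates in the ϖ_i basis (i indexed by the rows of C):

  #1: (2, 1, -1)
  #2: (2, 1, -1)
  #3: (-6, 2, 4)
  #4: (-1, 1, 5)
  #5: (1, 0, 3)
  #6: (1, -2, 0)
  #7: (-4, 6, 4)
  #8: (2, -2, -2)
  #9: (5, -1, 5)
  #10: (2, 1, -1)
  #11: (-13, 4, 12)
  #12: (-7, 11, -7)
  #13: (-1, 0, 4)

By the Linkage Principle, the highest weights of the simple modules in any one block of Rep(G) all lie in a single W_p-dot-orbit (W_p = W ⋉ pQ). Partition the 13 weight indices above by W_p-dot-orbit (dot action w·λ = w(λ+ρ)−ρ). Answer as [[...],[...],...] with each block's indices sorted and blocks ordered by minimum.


A_3 Cartan matrix, 3 simple roots permuted; ρ=(1,1,1).

Ā_7 reps of the 13 weights (A_3, coords as presented):

  [1] (3, 2, 0) · [2] (3, 2, 0) · [3] (3, 2, 0) · [4] (0, 1, 5) · [5] (2, 1, 4) · [6] (1, 1, 1) · [7] (3, 2, 0) · [8] (1, 1, 1) · [9] (1, 5, 1) · [10] (3, 2, 0) · [11] (0, 1, 5) · [12] (1, 5, 1) · [13] (0, 1, 5)

The 13 indices split into 5 linkage classes (same alcove rep ⇔ same W_7-dot-orbit):

[[1, 2, 3, 7, 10], [4, 11, 13], [5], [6, 8], [9, 12]]


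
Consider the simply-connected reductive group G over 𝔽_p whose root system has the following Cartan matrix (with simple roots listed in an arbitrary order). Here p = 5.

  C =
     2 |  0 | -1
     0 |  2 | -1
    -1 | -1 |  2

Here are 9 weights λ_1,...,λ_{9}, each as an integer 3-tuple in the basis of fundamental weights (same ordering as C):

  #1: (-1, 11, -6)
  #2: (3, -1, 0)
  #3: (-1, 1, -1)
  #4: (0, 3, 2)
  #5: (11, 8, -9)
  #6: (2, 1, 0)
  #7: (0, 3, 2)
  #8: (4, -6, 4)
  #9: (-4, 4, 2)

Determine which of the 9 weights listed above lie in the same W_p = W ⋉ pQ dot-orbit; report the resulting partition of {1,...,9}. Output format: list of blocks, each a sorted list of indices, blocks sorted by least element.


Root system A_3: the 3×3 matrix C matches after relabeling.

Alcove-folded reps (p=5, 9 weights, presented ϖ-order):

    1: (0, 2, 0)
    2: (4, 0, 1)
    3: (0, 2, 0)
    4: (2, 1, 1)
    5: (2, 1, 1)
    6: (2, 1, 1)
    7: (2, 1, 1)
    8: (0, 0, 0)
    9: (0, 2, 0)

These 9 weights hit 4 W_5-dot-orbits; sizes (3, 1, 4, 1):

[[1, 3, 9], [2], [4, 5, 6, 7], [8]]


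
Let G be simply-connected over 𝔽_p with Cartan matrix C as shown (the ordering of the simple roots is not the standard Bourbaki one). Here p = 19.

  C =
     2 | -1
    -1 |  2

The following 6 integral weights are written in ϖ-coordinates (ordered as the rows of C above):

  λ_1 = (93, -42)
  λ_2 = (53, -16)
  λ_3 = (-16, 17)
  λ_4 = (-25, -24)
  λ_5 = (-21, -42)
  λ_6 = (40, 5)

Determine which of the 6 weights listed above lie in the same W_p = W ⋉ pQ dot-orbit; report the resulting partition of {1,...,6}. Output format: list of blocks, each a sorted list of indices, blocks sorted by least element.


Cartan matrix: type A_2 (|W|=6); un-permuting the 2 rows.

λ_j+ρ reflected into Ā_19 (⟨·,θ^∨⟩≤19); 2-tuples as given:

  λ_1+ρ ↦ (15, 3);  λ_2+ρ ↦ (15, 3);  λ_3+ρ ↦ (15, 3);  λ_4+ρ ↦ (4, 5);  λ_5+ρ ↦ (15, 3);  λ_6+ρ ↦ (6, 10)

These 6 weights hit 3 W_19-dot-orbits; sizes (4, 1, 1):

[[1, 2, 3, 5], [4], [6]]


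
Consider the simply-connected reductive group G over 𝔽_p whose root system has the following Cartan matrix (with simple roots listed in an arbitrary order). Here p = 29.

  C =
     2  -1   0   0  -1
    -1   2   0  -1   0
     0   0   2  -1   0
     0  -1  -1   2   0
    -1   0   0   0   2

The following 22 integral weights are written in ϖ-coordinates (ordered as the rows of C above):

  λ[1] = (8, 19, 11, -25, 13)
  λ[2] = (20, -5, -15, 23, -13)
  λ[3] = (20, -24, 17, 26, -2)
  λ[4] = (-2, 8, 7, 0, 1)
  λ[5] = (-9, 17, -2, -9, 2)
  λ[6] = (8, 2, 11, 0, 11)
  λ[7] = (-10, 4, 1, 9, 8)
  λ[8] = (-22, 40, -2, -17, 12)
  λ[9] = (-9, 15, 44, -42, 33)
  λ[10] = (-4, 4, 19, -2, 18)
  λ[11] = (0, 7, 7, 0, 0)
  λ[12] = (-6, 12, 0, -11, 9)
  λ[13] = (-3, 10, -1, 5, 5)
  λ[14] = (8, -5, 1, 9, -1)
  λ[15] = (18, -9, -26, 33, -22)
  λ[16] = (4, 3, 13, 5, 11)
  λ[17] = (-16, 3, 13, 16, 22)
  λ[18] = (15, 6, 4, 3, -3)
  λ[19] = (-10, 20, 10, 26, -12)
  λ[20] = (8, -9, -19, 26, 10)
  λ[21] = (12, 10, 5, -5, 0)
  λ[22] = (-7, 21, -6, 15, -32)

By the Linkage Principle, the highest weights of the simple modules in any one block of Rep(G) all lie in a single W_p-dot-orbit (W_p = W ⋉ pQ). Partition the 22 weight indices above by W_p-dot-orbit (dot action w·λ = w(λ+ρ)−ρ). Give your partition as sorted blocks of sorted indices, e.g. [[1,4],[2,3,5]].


Root system A_5: the 5×5 matrix C matches after relabeling.

W_29-reps of the 22 weights in Ā_29 (same 5-coord order as C):

  λ_1+ρ ↦ (5, 4, 2, 6, 0) · λ_2+ρ ↦ (5, 4, 2, 6, 0) · λ_3+ρ ↦ (13, 7, 2, 4, 1) · λ_4+ρ ↦ (1, 8, 8, 1, 1) · λ_5+ρ ↦ (3, 1, 8, 1, 5) · λ_6+ρ ↦ (9, 3, 4, 1, 4) · λ_7+ρ ↦ (5, 4, 2, 6, 0) · λ_8+ρ ↦ (9, 3, 4, 1, 4) · λ_9+ρ ↦ (9, 3, 4, 1, 4) · λ_10+ρ ↦ (3, 1, 8, 1, 5) · λ_11+ρ ↦ (1, 8, 8, 1, 1) · λ_12+ρ ↦ (3, 1, 8, 1, 5) · λ_13+ρ ↦ (2, 9, 0, 6, 4) · λ_14+ρ ↦ (5, 4, 2, 6, 0) · λ_15+ρ ↦ (3, 1, 8, 1, 5) · λ_16+ρ ↦ (5, 4, 2, 6, 0) · λ_17+ρ ↦ (2, 9, 0, 6, 4) · λ_18+ρ ↦ (13, 7, 2, 4, 1) · λ_19+ρ ↦ (1, 8, 8, 1, 1) · λ_20+ρ ↦ (1, 8, 8, 1, 1) · λ_21+ρ ↦ (13, 7, 2, 4, 1) · λ_22+ρ ↦ (13, 7, 2, 4, 1)

6 distinct reps among the 22 weights ⇒ 6 W_29-linkage classes:

[[1, 2, 7, 14, 16], [3, 18, 21, 22], [4, 11, 19, 20], [5, 10, 12, 15], [6, 8, 9], [13, 17]]


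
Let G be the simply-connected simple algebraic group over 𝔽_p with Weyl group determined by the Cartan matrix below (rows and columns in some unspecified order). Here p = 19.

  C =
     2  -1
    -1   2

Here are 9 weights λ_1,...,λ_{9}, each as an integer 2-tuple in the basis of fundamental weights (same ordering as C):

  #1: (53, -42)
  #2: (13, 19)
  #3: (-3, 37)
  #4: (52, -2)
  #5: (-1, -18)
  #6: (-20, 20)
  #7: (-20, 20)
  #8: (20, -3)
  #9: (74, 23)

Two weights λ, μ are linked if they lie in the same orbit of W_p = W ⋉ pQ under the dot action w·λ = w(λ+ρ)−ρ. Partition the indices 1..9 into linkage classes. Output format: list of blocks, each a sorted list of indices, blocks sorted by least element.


Cartan matrix: type A_2 (|W|=6); un-permuting the 2 rows.

W_19-reps of the 9 weights in Ā_19 (same 2-coord order as C):

    λ_1+ρ ↦ (3, 13)
    λ_2+ρ ↦ (1, 4)
    λ_3+ρ ↦ (17, 0)
    λ_4+ρ ↦ (1, 4)
    λ_5+ρ ↦ (17, 0)
    λ_6+ρ ↦ (17, 0)
    λ_7+ρ ↦ (17, 0)
    λ_8+ρ ↦ (17, 0)
    λ_9+ρ ↦ (1, 4)

These 9 weights hit 3 W_19-dot-orbits; sizes (1, 3, 5):

[[1], [2, 4, 9], [3, 5, 6, 7, 8]]


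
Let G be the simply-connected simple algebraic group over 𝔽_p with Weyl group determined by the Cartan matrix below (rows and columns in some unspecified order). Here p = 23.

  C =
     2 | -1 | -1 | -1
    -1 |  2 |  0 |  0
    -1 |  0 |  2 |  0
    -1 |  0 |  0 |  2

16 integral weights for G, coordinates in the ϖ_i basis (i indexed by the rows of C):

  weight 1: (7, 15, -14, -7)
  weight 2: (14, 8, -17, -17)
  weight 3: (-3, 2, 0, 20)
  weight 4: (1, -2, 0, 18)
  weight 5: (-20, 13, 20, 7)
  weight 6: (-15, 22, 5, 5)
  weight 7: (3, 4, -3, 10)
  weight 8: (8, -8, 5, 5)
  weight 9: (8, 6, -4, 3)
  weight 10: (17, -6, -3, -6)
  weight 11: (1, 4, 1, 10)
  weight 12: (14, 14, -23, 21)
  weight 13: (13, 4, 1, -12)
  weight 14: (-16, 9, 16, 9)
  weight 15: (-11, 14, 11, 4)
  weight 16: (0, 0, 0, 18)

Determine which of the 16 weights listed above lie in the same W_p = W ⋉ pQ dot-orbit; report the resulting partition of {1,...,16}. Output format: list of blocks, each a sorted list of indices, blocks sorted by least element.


Root system D_4: the 4×4 matrix C matches after relabeling.

Ā_23 reps of the 16 weights (D_4, coords as presented):

  λ_1+ρ ↦ (5, 5, 2, 5)
  λ_2+ρ ↦ (6, 8, 1, 1)
  λ_3+ρ ↦ (1, 1, 1, 19)
  λ_4+ρ ↦ (1, 1, 1, 19)
  λ_5+ρ ↦ (2, 5, 2, 11)
  λ_6+ρ ↦ (2, 7, 6, 6)
  λ_7+ρ ↦ (2, 5, 2, 11)
  λ_8+ρ ↦ (2, 7, 6, 6)
  λ_9+ρ ↦ (3, 7, 3, 4)
  λ_10+ρ ↦ (5, 5, 2, 5)
  λ_11+ρ ↦ (2, 5, 2, 11)
  λ_12+ρ ↦ (6, 8, 1, 1)
  λ_13+ρ ↦ (2, 5, 2, 11)
  λ_14+ρ ↦ (5, 5, 2, 5)
  λ_15+ρ ↦ (5, 5, 2, 5)
  λ_16+ρ ↦ (1, 1, 1, 19)

Grouping the 16 weights by Ā_23-representative: 6 linkage classes.

[[1, 10, 14, 15], [2, 12], [3, 4, 16], [5, 7, 11, 13], [6, 8], [9]]


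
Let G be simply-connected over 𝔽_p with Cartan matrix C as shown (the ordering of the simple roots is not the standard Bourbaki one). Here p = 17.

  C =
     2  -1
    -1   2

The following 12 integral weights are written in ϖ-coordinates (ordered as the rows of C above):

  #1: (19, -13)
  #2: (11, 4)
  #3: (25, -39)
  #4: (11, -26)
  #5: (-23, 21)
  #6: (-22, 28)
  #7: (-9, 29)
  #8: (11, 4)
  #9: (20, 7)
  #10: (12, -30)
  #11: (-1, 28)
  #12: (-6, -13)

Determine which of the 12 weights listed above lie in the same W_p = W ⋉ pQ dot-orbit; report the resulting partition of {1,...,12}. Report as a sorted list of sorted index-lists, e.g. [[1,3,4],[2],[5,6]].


C ↔ A_2 under row/col permutation; |W(A_2)| = 6.

Alcove-folded reps (p=17, 12 weights, presented ϖ-order):

    1: (5, 9)
    2: (12, 5)
    3: (5, 4)
    4: (5, 4)
    5: (12, 5)
    6: (5, 4)
    7: (5, 4)
    8: (12, 5)
    9: (5, 4)
    10: (4, 1)
    11: (12, 5)
    12: (12, 5)

These 12 weights hit 4 W_17-dot-orbits; sizes (1, 5, 5, 1):

[[1], [2, 5, 8, 11, 12], [3, 4, 6, 7, 9], [10]]


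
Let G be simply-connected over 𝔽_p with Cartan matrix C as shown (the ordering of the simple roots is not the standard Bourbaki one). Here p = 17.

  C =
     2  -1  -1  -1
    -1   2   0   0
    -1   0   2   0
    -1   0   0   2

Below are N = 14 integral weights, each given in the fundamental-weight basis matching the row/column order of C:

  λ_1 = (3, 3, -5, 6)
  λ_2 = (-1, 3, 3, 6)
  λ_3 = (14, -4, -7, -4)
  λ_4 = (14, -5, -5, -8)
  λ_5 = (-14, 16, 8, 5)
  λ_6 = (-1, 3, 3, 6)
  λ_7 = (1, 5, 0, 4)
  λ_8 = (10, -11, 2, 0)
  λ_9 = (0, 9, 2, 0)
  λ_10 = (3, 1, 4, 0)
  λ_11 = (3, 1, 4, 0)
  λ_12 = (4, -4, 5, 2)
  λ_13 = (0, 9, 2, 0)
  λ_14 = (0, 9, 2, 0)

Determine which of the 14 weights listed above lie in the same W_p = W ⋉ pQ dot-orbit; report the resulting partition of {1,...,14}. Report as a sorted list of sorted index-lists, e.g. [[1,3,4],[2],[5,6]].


Type D_4, rank 4, |W|=192; reorder rows/cols to standard.

λ_j+ρ reflected into Ā_17 (⟨·,θ^∨⟩≤17); 4-tuples as given:

  λ_1 → (0, 4, 4, 7)
  λ_2 → (0, 4, 4, 7)
  λ_3 → (2, 3, 6, 3)
  λ_4 → (0, 4, 4, 7)
  λ_5 → (0, 4, 4, 7)
  λ_6 → (0, 4, 4, 7)
  λ_7 → (2, 6, 1, 5)
  λ_8 → (1, 10, 3, 1)
  λ_9 → (1, 10, 3, 1)
  λ_10 → (4, 2, 5, 1)
  λ_11 → (4, 2, 5, 1)
  λ_12 → (2, 3, 6, 3)
  λ_13 → (1, 10, 3, 1)
  λ_14 → (1, 10, 3, 1)

These 14 weights hit 5 W_17-dot-orbits; sizes (5, 2, 1, 4, 2):

[[1, 2, 4, 5, 6], [3, 12], [7], [8, 9, 13, 14], [10, 11]]


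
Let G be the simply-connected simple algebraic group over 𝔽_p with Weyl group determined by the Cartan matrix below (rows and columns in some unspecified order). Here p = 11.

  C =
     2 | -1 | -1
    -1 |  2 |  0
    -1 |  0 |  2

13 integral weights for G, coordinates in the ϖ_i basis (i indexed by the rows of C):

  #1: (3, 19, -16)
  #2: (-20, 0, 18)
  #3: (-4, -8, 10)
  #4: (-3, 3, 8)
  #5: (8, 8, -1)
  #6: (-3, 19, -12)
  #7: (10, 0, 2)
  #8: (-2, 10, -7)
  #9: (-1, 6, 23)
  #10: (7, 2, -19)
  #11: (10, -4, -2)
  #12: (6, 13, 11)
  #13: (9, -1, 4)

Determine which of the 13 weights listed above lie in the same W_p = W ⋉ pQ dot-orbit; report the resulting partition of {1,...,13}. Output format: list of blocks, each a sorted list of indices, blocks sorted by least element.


Root system A_3: the 3×3 matrix C matches after relabeling.

Ā_11 reps of the 13 weights (A_3, coords as presented):

  [1] (2, 2, 7)
  [2] (7, 3, 1)
  [3] (7, 3, 1)
  [4] (2, 2, 7)
  [5] (2, 2, 7)
  [6] (2, 2, 7)
  [7] (7, 3, 1)
  [8] (6, 4, 1)
  [9] (2, 2, 7)
  [10] (3, 0, 1)
  [11] (7, 3, 1)
  [12] (7, 3, 1)
  [13] (6, 4, 1)

Linkage partition of the 13 weights (4 classes, p=11):

[[1, 4, 5, 6, 9], [2, 3, 7, 11, 12], [8, 13], [10]]


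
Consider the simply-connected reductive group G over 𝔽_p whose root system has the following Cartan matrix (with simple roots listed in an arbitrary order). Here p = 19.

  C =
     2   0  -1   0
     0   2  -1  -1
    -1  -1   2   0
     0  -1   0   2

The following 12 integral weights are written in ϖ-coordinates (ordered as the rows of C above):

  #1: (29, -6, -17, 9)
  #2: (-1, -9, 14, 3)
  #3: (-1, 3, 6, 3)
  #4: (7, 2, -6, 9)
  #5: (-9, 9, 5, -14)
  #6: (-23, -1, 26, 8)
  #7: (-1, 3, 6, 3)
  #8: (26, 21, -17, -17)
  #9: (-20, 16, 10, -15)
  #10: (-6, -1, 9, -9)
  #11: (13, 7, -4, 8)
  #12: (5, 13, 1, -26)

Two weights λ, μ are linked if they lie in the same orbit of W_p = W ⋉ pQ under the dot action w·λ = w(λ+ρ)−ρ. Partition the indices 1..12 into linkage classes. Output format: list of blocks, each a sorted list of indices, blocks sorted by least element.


A_4 Cartan matrix, 4 simple roots permuted; ρ=(1,1,1,1).

λ_j+ρ reflected into Ā_19 (⟨·,θ^∨⟩≤19); 4-tuples as given:

  1: (2, 5, 3, 0) · 2: (0, 4, 7, 4) · 3: (0, 4, 7, 4) · 4: (3, 2, 3, 8) · 5: (3, 2, 3, 8) · 6: (2, 5, 3, 0) · 7: (0, 4, 7, 4) · 8: (3, 2, 3, 8) · 9: (2, 5, 3, 0) · 10: (2, 5, 3, 0) · 11: (2, 5, 3, 0) · 12: (3, 2, 3, 8)

Partition of {1..12} into 3 W_19-dot-orbits:

[[1, 6, 9, 10, 11], [2, 3, 7], [4, 5, 8, 12]]


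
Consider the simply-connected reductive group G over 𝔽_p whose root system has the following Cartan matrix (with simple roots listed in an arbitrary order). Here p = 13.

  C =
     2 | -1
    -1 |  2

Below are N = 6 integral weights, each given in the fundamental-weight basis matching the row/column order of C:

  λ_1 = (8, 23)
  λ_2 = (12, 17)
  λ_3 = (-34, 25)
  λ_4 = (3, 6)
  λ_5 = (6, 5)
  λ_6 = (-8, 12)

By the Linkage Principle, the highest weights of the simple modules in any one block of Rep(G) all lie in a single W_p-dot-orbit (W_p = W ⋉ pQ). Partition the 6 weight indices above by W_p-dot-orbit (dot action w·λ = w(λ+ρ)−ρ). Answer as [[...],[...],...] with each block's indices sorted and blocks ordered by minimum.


Cartan matrix: type A_2 (|W|=6); un-permuting the 2 rows.

Folding the 6 weights λ_j+ρ into Ā_13 (reps in the given 2-coord order):

  1: (4, 7) · 2: (0, 5) · 3: (7, 6) · 4: (4, 7) · 5: (7, 6) · 6: (7, 6)

Partition of {1..6} into 3 W_13-dot-orbits:

[[1, 4], [2], [3, 5, 6]]


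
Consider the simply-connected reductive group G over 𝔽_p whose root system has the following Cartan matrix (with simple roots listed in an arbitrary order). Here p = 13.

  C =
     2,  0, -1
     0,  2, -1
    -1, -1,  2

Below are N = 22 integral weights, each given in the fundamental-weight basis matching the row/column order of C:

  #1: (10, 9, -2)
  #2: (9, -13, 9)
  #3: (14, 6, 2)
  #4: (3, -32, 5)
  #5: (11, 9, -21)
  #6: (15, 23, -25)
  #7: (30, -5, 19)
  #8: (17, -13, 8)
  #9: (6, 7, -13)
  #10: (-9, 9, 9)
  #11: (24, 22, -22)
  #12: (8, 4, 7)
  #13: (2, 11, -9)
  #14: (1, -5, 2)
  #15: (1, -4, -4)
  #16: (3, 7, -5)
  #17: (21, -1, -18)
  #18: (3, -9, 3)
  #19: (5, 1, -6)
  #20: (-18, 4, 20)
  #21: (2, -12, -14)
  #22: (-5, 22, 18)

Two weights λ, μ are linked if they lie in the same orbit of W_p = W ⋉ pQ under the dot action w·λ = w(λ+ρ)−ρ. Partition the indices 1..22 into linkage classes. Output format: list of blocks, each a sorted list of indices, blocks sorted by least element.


Dynkin diagram of C (from the 4 off-diagonal −1 entries): A_3.

Ā_13 reps of the 22 weights (A_3, coords as presented):

  λ_1+ρ ↦ (3, 2, 1);  λ_2+ρ ↦ (1, 3, 2);  λ_3+ρ ↦ (1, 3, 2);  λ_4+ρ ↦ (5, 4, 3);  λ_5+ρ ↦ (1, 3, 2);  λ_6+ρ ↦ (0, 8, 2);  λ_7+ρ ↦ (5, 4, 3);  λ_8+ρ ↦ (1, 3, 1);  λ_9+ρ ↦ (5, 4, 3);  λ_10+ρ ↦ (1, 3, 2);  λ_11+ρ ↦ (1, 3, 1);  λ_12+ρ ↦ (0, 4, 4);  λ_13+ρ ↦ (5, 4, 3);  λ_14+ρ ↦ (1, 3, 1);  λ_15+ρ ↦ (3, 2, 1);  λ_16+ρ ↦ (0, 4, 4);  λ_17+ρ ↦ (0, 4, 4);  λ_18+ρ ↦ (0, 4, 4);  λ_19+ρ ↦ (1, 3, 2);  λ_20+ρ ↦ (0, 4, 4);  λ_21+ρ ↦ (0, 8, 2);  λ_22+ρ ↦ (3, 2, 1)

Partition of {1..22} into 6 W_13-dot-orbits:

[[1, 15, 22], [2, 3, 5, 10, 19], [4, 7, 9, 13], [6, 21], [8, 11, 14], [12, 16, 17, 18, 20]]


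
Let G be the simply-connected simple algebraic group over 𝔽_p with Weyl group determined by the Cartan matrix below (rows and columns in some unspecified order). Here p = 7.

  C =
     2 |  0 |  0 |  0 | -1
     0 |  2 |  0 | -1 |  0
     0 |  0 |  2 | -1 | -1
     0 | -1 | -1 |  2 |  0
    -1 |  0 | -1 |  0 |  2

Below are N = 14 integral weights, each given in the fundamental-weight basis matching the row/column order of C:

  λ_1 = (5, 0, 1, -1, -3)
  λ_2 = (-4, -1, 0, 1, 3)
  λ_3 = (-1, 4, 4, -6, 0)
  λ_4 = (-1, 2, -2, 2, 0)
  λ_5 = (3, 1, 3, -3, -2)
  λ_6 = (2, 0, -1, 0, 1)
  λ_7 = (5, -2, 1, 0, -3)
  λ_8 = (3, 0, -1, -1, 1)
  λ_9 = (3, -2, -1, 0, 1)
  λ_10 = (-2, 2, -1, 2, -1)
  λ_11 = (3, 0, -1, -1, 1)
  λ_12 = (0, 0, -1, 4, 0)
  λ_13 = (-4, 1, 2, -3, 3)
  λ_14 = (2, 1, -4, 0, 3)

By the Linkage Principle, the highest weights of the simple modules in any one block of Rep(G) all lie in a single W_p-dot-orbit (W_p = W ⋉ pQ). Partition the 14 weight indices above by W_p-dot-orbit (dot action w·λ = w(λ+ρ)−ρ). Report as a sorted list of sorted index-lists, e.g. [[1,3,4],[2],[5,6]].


C ↔ A_5 under row/col permutation; |W(A_5)| = 720.

W_7-reps of the 14 weights in Ā_7 (same 5-coord order as C):

    [1] (4, 1, 0, 0, 2)
    [2] (3, 0, 1, 2, 1)
    [3] (0, 0, 0, 5, 1)
    [4] (0, 3, 1, 2, 0)
    [5] (3, 0, 1, 2, 1)
    [6] (3, 1, 0, 1, 2)
    [7] (4, 1, 0, 0, 2)
    [8] (4, 1, 0, 0, 2)
    [9] (4, 1, 0, 0, 2)
    [10] (0, 3, 1, 2, 0)
    [11] (4, 1, 0, 0, 2)
    [12] (0, 0, 0, 5, 1)
    [13] (3, 0, 1, 2, 1)
    [14] (3, 0, 1, 2, 1)

The 14 indices split into 5 linkage classes (same alcove rep ⇔ same W_7-dot-orbit):

[[1, 7, 8, 9, 11], [2, 5, 13, 14], [3, 12], [4, 10], [6]]


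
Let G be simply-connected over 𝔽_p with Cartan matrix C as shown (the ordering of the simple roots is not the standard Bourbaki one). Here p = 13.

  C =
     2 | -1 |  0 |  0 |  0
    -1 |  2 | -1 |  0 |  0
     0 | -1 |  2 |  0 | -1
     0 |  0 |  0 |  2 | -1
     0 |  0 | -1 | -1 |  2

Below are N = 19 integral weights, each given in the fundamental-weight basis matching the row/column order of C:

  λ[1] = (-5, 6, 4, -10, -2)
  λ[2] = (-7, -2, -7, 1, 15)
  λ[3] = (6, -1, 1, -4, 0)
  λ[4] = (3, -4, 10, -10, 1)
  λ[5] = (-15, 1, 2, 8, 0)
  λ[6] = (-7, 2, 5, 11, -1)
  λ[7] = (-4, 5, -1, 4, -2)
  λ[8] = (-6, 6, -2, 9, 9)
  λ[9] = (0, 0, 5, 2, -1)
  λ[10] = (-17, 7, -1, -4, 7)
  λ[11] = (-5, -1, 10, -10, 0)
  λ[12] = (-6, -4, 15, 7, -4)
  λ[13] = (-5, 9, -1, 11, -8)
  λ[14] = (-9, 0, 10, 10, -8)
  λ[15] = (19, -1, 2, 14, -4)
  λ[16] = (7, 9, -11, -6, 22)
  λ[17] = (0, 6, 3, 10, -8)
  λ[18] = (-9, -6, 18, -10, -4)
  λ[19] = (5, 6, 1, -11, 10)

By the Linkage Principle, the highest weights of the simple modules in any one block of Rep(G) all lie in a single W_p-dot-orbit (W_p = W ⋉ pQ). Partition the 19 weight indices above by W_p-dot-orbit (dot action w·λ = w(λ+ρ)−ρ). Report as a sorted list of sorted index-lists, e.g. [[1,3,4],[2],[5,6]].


Type A_5, rank 5, |W|=720; reorder rows/cols to standard.

λ_j+ρ reflected into Ā_13 (⟨·,θ^∨⟩≤13); 5-tuples as given:

  1: (2, 2, 3, 1, 4) · 2: (1, 1, 6, 3, 0) · 3: (7, 0, 0, 1, 2) · 4: (0, 3, 1, 1, 7) · 5: (0, 3, 1, 1, 7) · 6: (3, 2, 1, 4, 0) · 7: (3, 2, 1, 4, 0) · 8: (1, 1, 6, 3, 0) · 9: (1, 1, 6, 3, 0) · 10: (5, 0, 5, 3, 0) · 11: (0, 3, 1, 1, 7) · 12: (5, 0, 5, 3, 0) · 13: (1, 1, 6, 3, 0) · 14: (2, 2, 3, 1, 4) · 15: (7, 0, 0, 1, 2) · 16: (5, 0, 5, 3, 0) · 17: (2, 2, 3, 1, 4) · 18: (1, 1, 6, 3, 0) · 19: (7, 0, 0, 1, 2)

The 19 indices split into 6 linkage classes (same alcove rep ⇔ same W_13-dot-orbit):

[[1, 14, 17], [2, 8, 9, 13, 18], [3, 15, 19], [4, 5, 11], [6, 7], [10, 12, 16]]


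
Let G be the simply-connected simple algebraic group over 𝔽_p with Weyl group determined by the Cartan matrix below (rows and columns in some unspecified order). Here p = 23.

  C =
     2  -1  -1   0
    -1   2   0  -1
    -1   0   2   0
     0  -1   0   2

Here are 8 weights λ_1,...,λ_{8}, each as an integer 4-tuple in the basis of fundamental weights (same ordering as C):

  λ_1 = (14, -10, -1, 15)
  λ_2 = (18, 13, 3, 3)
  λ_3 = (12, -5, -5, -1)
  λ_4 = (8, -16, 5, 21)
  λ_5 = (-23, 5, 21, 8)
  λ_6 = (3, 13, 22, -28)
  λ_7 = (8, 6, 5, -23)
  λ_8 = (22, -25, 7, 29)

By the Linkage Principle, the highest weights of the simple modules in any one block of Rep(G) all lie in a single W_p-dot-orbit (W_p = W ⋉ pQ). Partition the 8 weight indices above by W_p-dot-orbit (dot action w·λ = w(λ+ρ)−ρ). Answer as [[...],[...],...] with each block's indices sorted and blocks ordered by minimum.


Type A_4, rank 4, |W|=120; reorder rows/cols to standard.

Alcove-folded reps (p=23, 8 weights, presented ϖ-order):

    1: (6, 9, 0, 7)
    2: (5, 0, 4, 4)
    3: (5, 0, 4, 4)
    4: (6, 9, 0, 7)
    5: (6, 9, 0, 7)
    6: (5, 0, 4, 4)
    7: (6, 9, 0, 7)
    8: (6, 9, 0, 7)

These 8 weights hit 2 W_23-dot-orbits; sizes (5, 3):

[[1, 4, 5, 7, 8], [2, 3, 6]]


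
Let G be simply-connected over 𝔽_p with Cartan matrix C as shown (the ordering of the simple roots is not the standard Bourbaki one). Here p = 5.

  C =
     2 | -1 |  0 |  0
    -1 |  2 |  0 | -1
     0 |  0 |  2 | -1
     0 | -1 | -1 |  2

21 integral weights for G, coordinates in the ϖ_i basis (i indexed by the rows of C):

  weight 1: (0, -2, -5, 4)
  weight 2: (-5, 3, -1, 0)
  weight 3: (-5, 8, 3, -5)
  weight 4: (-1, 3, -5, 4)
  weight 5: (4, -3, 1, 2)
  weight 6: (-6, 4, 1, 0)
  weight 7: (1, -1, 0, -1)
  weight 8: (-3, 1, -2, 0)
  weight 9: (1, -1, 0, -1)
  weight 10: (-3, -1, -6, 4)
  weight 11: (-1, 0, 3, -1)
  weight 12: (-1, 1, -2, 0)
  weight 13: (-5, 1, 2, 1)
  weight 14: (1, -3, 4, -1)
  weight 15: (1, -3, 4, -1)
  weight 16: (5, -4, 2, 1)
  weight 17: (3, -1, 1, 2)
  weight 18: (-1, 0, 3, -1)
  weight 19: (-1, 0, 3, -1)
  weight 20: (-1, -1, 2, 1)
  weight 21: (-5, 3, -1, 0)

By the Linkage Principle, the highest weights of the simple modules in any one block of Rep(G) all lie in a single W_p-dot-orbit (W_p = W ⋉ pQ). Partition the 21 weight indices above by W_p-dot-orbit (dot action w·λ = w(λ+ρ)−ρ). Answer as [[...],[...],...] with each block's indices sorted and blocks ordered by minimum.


Dynkin diagram of C (from the 6 off-diagonal −1 entries): A_4.

λ_j+ρ reflected into Ā_5 (⟨·,θ^∨⟩≤5); 4-tuples as given:

  1: (0, 1, 4, 0) · 2: (4, 0, 0, 1) · 3: (0, 1, 4, 0) · 4: (4, 0, 0, 1) · 5: (0, 2, 1, 0) · 6: (2, 0, 1, 0) · 7: (2, 0, 1, 0) · 8: (2, 0, 1, 0) · 9: (2, 0, 1, 0) · 10: (0, 0, 3, 2) · 11: (0, 1, 4, 0) · 12: (0, 2, 1, 0) · 13: (0, 2, 1, 0) · 14: (0, 0, 3, 2) · 15: (0, 0, 3, 2) · 16: (0, 2, 1, 0) · 17: (0, 0, 2, 1) · 18: (0, 1, 4, 0) · 19: (0, 1, 4, 0) · 20: (0, 0, 3, 2) · 21: (4, 0, 0, 1)

These 21 weights hit 6 W_5-dot-orbits; sizes (5, 3, 4, 4, 4, 1):

[[1, 3, 11, 18, 19], [2, 4, 21], [5, 12, 13, 16], [6, 7, 8, 9], [10, 14, 15, 20], [17]]


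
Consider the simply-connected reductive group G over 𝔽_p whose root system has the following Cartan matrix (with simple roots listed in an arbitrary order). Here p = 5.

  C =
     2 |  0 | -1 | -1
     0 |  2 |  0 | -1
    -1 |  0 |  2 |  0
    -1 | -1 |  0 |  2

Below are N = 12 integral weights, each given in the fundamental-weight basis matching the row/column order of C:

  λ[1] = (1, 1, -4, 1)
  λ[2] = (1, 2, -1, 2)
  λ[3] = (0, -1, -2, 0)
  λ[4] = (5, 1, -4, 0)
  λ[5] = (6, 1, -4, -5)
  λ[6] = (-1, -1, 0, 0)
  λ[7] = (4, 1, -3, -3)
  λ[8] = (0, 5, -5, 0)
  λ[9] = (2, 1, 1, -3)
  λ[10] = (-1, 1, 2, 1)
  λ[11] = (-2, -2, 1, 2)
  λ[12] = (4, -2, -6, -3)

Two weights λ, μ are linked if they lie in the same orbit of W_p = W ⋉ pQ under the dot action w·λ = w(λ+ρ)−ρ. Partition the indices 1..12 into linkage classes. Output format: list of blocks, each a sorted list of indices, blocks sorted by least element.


A_4 Cartan matrix, 4 simple roots permuted; ρ=(1,1,1,1).

Ā_5 reps of the 12 weights (A_4, coords as presented):

  λ_1+ρ ↦ (1, 1, 1, 1);  λ_2+ρ ↦ (1, 0, 2, 2);  λ_3+ρ ↦ (0, 0, 1, 1);  λ_4+ρ ↦ (1, 1, 1, 1);  λ_5+ρ ↦ (0, 0, 1, 2);  λ_6+ρ ↦ (0, 0, 1, 1);  λ_7+ρ ↦ (1, 0, 2, 2);  λ_8+ρ ↦ (1, 1, 1, 1);  λ_9+ρ ↦ (1, 0, 2, 2);  λ_10+ρ ↦ (0, 0, 1, 2);  λ_11+ρ ↦ (1, 1, 1, 1);  λ_12+ρ ↦ (1, 0, 2, 2)

These 12 weights hit 4 W_5-dot-orbits; sizes (4, 4, 2, 2):

[[1, 4, 8, 11], [2, 7, 9, 12], [3, 6], [5, 10]]


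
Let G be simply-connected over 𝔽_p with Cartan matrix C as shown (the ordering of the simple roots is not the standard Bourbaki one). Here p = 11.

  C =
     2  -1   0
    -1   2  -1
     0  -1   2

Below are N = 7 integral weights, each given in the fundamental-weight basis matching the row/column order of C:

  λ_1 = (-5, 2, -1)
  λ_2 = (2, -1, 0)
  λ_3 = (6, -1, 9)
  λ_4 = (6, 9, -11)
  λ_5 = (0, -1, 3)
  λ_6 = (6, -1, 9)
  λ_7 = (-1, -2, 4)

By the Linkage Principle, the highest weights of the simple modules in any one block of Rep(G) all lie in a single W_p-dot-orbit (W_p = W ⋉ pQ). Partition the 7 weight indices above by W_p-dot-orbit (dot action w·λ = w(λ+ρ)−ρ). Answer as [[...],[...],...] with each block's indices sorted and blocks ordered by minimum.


C ↔ A_3 under row/col permutation; |W(A_3)| = 24.

Folding the 7 weights λ_j+ρ into Ā_11 (reps in the given 3-coord order):

    1: (3, 0, 1)
    2: (3, 0, 1)
    3: (1, 0, 4)
    4: (1, 0, 4)
    5: (1, 0, 4)
    6: (1, 0, 4)
    7: (1, 0, 4)

2 distinct reps among the 7 weights ⇒ 2 W_11-linkage classes:

[[1, 2], [3, 4, 5, 6, 7]]


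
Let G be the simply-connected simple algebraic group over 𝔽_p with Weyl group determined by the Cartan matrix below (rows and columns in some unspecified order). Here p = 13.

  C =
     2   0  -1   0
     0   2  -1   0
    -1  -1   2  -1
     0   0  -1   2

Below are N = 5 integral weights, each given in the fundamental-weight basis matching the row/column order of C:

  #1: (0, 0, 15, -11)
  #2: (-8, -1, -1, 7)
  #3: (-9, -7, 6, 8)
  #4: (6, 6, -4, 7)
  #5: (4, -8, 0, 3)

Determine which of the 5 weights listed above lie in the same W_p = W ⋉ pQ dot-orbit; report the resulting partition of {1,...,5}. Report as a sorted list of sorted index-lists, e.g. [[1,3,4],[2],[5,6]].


D_4 Cartan matrix, 4 simple roots permuted; ρ=(1,1,1,1).

λ_j+ρ reflected into Ā_13 (⟨·,θ^∨⟩≤13); 4-tuples as given:

  λ_1 → (1, 1, 3, 2);  λ_2 → (0, 7, 0, 1);  λ_3 → (1, 1, 3, 2);  λ_4 → (1, 1, 3, 2);  λ_5 → (1, 1, 3, 2)

Linkage partition of the 5 weights (2 classes, p=13):

[[1, 3, 4, 5], [2]]


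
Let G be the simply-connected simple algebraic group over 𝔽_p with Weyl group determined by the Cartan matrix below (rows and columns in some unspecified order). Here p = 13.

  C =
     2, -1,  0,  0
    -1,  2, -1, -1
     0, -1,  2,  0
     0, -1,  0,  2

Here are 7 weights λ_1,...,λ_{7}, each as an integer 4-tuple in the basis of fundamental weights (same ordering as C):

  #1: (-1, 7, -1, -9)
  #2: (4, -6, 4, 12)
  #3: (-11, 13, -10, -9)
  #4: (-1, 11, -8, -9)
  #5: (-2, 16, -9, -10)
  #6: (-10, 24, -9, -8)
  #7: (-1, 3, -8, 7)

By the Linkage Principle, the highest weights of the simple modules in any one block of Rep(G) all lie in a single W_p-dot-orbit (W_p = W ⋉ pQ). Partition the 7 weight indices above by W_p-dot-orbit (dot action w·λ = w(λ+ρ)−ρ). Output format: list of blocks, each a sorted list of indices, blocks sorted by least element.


D_4 Cartan matrix, 4 simple roots permuted; ρ=(1,1,1,1).

Ā_13 reps of the 7 weights (D_4, coords as presented):

  [1] (0, 0, 0, 8) · [2] (0, 0, 0, 8) · [3] (3, 0, 4, 5) · [4] (3, 0, 4, 5) · [5] (3, 0, 4, 5) · [6] (3, 0, 4, 5) · [7] (3, 0, 4, 5)

The 7 indices split into 2 linkage classes (same alcove rep ⇔ same W_13-dot-orbit):

[[1, 2], [3, 4, 5, 6, 7]]


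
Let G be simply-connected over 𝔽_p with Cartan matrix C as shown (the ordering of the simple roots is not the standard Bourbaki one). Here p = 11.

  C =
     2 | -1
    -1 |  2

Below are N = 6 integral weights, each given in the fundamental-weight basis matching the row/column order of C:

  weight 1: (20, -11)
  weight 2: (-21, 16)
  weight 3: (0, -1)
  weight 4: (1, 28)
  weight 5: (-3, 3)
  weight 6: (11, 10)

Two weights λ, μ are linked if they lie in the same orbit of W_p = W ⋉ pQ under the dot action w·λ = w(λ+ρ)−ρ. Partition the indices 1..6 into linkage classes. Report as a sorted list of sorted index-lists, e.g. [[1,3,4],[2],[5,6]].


C ↔ A_2 under row/col permutation; |W(A_2)| = 6.

Ā_11 reps of the 6 weights (A_2, coords as presented):

  λ_1+ρ ↦ (1, 0) · λ_2+ρ ↦ (2, 6) · λ_3+ρ ↦ (1, 0) · λ_4+ρ ↦ (2, 2) · λ_5+ρ ↦ (2, 2) · λ_6+ρ ↦ (1, 0)

Grouping the 6 weights by Ā_11-representative: 3 linkage classes.

[[1, 3, 6], [2], [4, 5]]


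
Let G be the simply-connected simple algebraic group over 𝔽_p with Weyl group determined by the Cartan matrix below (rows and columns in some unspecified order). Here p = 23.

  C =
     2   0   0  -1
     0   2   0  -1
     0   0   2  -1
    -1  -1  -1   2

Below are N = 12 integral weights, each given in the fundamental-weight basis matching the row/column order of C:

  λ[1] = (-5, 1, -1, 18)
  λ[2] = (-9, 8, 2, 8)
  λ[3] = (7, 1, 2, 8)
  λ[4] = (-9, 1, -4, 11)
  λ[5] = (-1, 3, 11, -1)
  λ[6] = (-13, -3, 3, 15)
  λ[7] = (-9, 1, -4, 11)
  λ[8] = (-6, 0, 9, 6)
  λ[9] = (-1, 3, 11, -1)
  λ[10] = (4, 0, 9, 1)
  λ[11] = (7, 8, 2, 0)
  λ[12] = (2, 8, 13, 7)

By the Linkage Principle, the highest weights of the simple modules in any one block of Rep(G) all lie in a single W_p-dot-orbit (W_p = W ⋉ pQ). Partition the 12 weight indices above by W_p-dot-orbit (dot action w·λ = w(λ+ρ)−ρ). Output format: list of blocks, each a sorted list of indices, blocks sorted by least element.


C ↔ D_4 under row/col permutation; |W(D_4)| = 192.

Folding the 12 weights λ_j+ρ into Ā_23 (reps in the given 4-coord order):

  [1] (4, 2, 0, 2);  [2] (8, 9, 3, 1);  [3] (8, 2, 3, 1);  [4] (8, 2, 3, 1);  [5] (0, 4, 12, 0);  [6] (12, 2, 4, 2);  [7] (8, 2, 3, 1);  [8] (5, 1, 10, 2);  [9] (0, 4, 12, 0);  [10] (5, 1, 10, 2);  [11] (8, 9, 3, 1);  [12] (8, 2, 3, 1)

Grouping the 12 weights by Ā_23-representative: 6 linkage classes.

[[1], [2, 11], [3, 4, 7, 12], [5, 9], [6], [8, 10]]
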